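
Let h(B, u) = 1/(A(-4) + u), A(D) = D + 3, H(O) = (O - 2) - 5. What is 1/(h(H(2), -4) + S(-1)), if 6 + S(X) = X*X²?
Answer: -5/36 ≈ -0.13889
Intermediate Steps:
H(O) = -7 + O (H(O) = (-2 + O) - 5 = -7 + O)
A(D) = 3 + D
S(X) = -6 + X³ (S(X) = -6 + X*X² = -6 + X³)
h(B, u) = 1/(-1 + u) (h(B, u) = 1/((3 - 4) + u) = 1/(-1 + u))
1/(h(H(2), -4) + S(-1)) = 1/(1/(-1 - 4) + (-6 + (-1)³)) = 1/(1/(-5) + (-6 - 1)) = 1/(-⅕ - 7) = 1/(-36/5) = -5/36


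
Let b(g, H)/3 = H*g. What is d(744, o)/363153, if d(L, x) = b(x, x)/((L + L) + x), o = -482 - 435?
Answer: 120127/9874303 ≈ 0.012166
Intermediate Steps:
b(g, H) = 3*H*g (b(g, H) = 3*(H*g) = 3*H*g)
o = -917
d(L, x) = 3*x²/(x + 2*L) (d(L, x) = (3*x*x)/((L + L) + x) = (3*x²)/(2*L + x) = (3*x²)/(x + 2*L) = 3*x²/(x + 2*L))
d(744, o)/363153 = (3*(-917)²/(-917 + 2*744))/363153 = (3*840889/(-917 + 1488))*(1/363153) = (3*840889/571)*(1/363153) = (3*840889*(1/571))*(1/363153) = (2522667/571)*(1/363153) = 120127/9874303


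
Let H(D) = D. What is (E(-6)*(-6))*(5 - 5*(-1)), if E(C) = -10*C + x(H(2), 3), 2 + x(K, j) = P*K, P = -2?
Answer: -3240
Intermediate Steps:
x(K, j) = -2 - 2*K
E(C) = -6 - 10*C (E(C) = -10*C + (-2 - 2*2) = -10*C + (-2 - 4) = -10*C - 6 = -6 - 10*C)
(E(-6)*(-6))*(5 - 5*(-1)) = ((-6 - 10*(-6))*(-6))*(5 - 5*(-1)) = ((-6 + 60)*(-6))*(5 + 5) = (54*(-6))*10 = -324*10 = -3240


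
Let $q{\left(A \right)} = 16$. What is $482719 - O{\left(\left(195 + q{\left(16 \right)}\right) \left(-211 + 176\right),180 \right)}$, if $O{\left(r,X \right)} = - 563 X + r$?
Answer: $591444$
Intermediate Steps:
$O{\left(r,X \right)} = r - 563 X$
$482719 - O{\left(\left(195 + q{\left(16 \right)}\right) \left(-211 + 176\right),180 \right)} = 482719 - \left(\left(195 + 16\right) \left(-211 + 176\right) - 101340\right) = 482719 - \left(211 \left(-35\right) - 101340\right) = 482719 - \left(-7385 - 101340\right) = 482719 - -108725 = 482719 + 108725 = 591444$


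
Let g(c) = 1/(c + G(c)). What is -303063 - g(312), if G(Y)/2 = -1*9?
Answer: -89100523/294 ≈ -3.0306e+5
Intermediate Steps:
G(Y) = -18 (G(Y) = 2*(-1*9) = 2*(-9) = -18)
g(c) = 1/(-18 + c) (g(c) = 1/(c - 18) = 1/(-18 + c))
-303063 - g(312) = -303063 - 1/(-18 + 312) = -303063 - 1/294 = -89100523/294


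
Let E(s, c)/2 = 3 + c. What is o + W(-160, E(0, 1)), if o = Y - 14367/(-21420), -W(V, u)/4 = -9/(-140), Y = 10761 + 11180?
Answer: 156661693/7140 ≈ 21941.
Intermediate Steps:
E(s, c) = 6 + 2*c (E(s, c) = 2*(3 + c) = 6 + 2*c)
Y = 21941
W(V, u) = -9/35 (W(V, u) = -(-36)/(-140) = -(-36)*(-1)/140 = -4*9/140 = -9/35)
o = 156663529/7140 (o = 21941 - 14367/(-21420) = 21941 - 14367*(-1/21420) = 21941 + 4789/7140 = 156663529/7140 ≈ 21942.)
o + W(-160, E(0, 1)) = 156663529/7140 - 9/35 = 156661693/7140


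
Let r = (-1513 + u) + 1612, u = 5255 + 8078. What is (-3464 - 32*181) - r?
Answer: -22688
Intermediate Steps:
u = 13333
r = 13432 (r = (-1513 + 13333) + 1612 = 11820 + 1612 = 13432)
(-3464 - 32*181) - r = (-3464 - 32*181) - 1*13432 = (-3464 - 1*5792) - 13432 = (-3464 - 5792) - 13432 = -9256 - 13432 = -22688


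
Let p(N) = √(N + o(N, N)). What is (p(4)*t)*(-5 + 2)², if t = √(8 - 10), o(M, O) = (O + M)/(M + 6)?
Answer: 36*I*√15/5 ≈ 27.885*I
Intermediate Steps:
o(M, O) = (M + O)/(6 + M)
p(N) = √(N + 2*N/(6 + N)) (p(N) = √(N + (N + N)/(6 + N)) = √(N + (2*N)/(6 + N)) = √(N + 2*N/(6 + N)))
t = I*√2 (t = √(-2) = I*√2 ≈ 1.4142*I)
(p(4)*t)*(-5 + 2)² = (√(4*(8 + 4)/(6 + 4))*(I*√2))*(-5 + 2)² = (√(4*12/10)*(I*√2))*(-3)² = (√(4*(⅒)*12)*(I*√2))*9 = (√(24/5)*(I*√2))*9 = ((2*√30/5)*(I*√2))*9 = (4*I*√15/5)*9 = 36*I*√15/5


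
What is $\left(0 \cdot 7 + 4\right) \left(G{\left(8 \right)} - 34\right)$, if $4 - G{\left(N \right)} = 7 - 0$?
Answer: $-148$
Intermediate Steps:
$G{\left(N \right)} = -3$ ($G{\left(N \right)} = 4 - \left(7 - 0\right) = 4 - \left(7 + 0\right) = 4 - 7 = -3$)
$\left(0 \cdot 7 + 4\right) \left(G{\left(8 \right)} - 34\right) = \left(0 \cdot 7 + 4\right) \left(-3 - 34\right) = \left(0 + 4\right) \left(-37\right) = 4 \left(-37\right) = -148$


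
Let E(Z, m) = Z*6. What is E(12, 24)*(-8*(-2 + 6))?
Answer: -2304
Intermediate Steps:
E(Z, m) = 6*Z
E(12, 24)*(-8*(-2 + 6)) = (6*12)*(-8*(-2 + 6)) = 72*(-8*4) = 72*(-32) = -2304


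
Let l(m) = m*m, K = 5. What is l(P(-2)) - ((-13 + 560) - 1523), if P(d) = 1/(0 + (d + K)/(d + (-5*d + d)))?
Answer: 980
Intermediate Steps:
P(d) = -3*d/(5 + d) (P(d) = 1/(0 + (d + 5)/(d + (-5*d + d))) = 1/(0 + (5 + d)/(d - 4*d)) = 1/(0 + (5 + d)/((-3*d))) = 1/(0 + (5 + d)*(-1/(3*d))) = 1/(0 - (5 + d)/(3*d)) = 1/(-(5 + d)/(3*d)) = -3*d/(5 + d))
l(m) = m²
l(P(-2)) - ((-13 + 560) - 1523) = (-3*(-2)/(5 - 2))² - ((-13 + 560) - 1523) = (-3*(-2)/3)² - (547 - 1523) = (-3*(-2)*⅓)² - 1*(-976) = 2² + 976 = 4 + 976 = 980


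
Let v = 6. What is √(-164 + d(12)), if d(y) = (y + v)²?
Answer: 4*√10 ≈ 12.649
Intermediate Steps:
d(y) = (6 + y)² (d(y) = (y + 6)² = (6 + y)²)
√(-164 + d(12)) = √(-164 + (6 + 12)²) = √(-164 + 18²) = √(-164 + 324) = √160 = 4*√10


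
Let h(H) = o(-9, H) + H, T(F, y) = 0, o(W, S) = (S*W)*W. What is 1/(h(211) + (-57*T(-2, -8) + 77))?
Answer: 1/17379 ≈ 5.7541e-5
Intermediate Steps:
o(W, S) = S*W²
h(H) = 82*H (h(H) = H*(-9)² + H = H*81 + H = 81*H + H = 82*H)
1/(h(211) + (-57*T(-2, -8) + 77)) = 1/(82*211 + (-57*0 + 77)) = 1/(17302 + (0 + 77)) = 1/(17302 + 77) = 1/17379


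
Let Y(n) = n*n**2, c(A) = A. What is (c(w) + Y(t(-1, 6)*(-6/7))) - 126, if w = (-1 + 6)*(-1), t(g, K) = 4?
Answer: -58757/343 ≈ -171.30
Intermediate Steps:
w = -5 (w = 5*(-1) = -5)
Y(n) = n**3
(c(w) + Y(t(-1, 6)*(-6/7))) - 126 = (-5 + (4*(-6/7))**3) - 126 = (-5 + (-24/7)**3) - 126 = (-5 - 13824/343) - 126 = -15539/343 - 126 = -58757/343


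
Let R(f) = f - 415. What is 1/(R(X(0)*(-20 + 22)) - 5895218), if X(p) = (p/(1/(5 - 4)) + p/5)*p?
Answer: -1/5895633 ≈ -1.6962e-7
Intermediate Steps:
X(p) = 6*p**2/5 (X(p) = (p/(1/1) + p*(1/5))*p = (p/1 + p/5)*p = (p*1 + p/5)*p = (p + p/5)*p = (6*p/5)*p = 6*p**2/5)
R(f) = -415 + f
1/(R(X(0)*(-20 + 22)) - 5895218) = 1/((-415 + ((6/5)*0**2)*(-20 + 22)) - 5895218) = 1/((-415 + ((6/5)*0)*2) - 5895218) = 1/((-415 + 0*2) - 5895218) = 1/((-415 + 0) - 5895218) = 1/(-415 - 5895218) = 1/(-5895633) = -1/5895633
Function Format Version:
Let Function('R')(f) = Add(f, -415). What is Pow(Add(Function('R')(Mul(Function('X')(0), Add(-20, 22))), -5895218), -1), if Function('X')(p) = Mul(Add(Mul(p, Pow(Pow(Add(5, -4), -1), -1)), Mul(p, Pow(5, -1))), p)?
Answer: Rational(-1, 5895633) ≈ -1.6962e-7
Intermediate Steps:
Function('X')(p) = Mul(Rational(6, 5), Pow(p, 2)) (Function('X')(p) = Mul(Add(Mul(p, Pow(Pow(1, -1), -1)), Mul(p, Rational(1, 5))), p) = Mul(Add(Mul(p, Pow(1, -1)), Mul(Rational(1, 5), p)), p) = Mul(Add(Mul(p, 1), Mul(Rational(1, 5), p)), p) = Mul(Add(p, Mul(Rational(1, 5), p)), p) = Mul(Mul(Rational(6, 5), p), p) = Mul(Rational(6, 5), Pow(p, 2)))
Function('R')(f) = Add(-415, f)
Pow(Add(Function('R')(Mul(Function('X')(0), Add(-20, 22))), -5895218), -1) = Pow(Add(Add(-415, Mul(Mul(Rational(6, 5), Pow(0, 2)), Add(-20, 22))), -5895218), -1) = Pow(Add(Add(-415, Mul(Mul(Rational(6, 5), 0), 2)), -5895218), -1) = Pow(Add(Add(-415, Mul(0, 2)), -5895218), -1) = Pow(Add(Add(-415, 0), -5895218), -1) = Pow(Add(-415, -5895218), -1) = Pow(-5895633, -1) = Rational(-1, 5895633)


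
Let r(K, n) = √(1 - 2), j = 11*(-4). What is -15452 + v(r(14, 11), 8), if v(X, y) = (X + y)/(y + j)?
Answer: -139070/9 - I/36 ≈ -15452.0 - 0.027778*I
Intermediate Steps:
j = -44
r(K, n) = I (r(K, n) = √(-1) = I)
v(X, y) = (X + y)/(-44 + y) (v(X, y) = (X + y)/(y - 44) = (X + y)/(-44 + y))
-15452 + v(r(14, 11), 8) = -15452 + (I + 8)/(-44 + 8) = -15452 + (8 + I)/(-36) = -15452 - (8 + I)/36 = -15452 + (-2/9 - I/36) = -139070/9 - I/36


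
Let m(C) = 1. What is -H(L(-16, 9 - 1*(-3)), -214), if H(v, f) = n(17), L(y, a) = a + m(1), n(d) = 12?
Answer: -12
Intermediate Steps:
L(y, a) = 1 + a (L(y, a) = a + 1 = 1 + a)
H(v, f) = 12
-H(L(-16, 9 - 1*(-3)), -214) = -1*12 = -12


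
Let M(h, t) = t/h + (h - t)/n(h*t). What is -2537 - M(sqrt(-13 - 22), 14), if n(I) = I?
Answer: -35519/14 + 13*I*sqrt(35)/35 ≈ -2537.1 + 2.1974*I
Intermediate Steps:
M(h, t) = t/h + (h - t)/(h*t) (M(h, t) = t/h + (h - t)/((h*t)) = t/h + (h - t)*(1/(h*t)) = t/h + (h - t)/(h*t))
-2537 - M(sqrt(-13 - 22), 14) = -2537 - (sqrt(-13 - 22) + 14*(-1 + 14))/((sqrt(-13 - 22))*14) = -2537 - (sqrt(-35) + 14*13)/((sqrt(-35))*14) = -2537 - (I*sqrt(35) + 182)/((I*sqrt(35))*14) = -2537 - (-I*sqrt(35)/35)*(182 + I*sqrt(35))/14 = -2537 - (-1)*I*sqrt(35)*(182 + I*sqrt(35))/490 = -2537 + I*sqrt(35)*(182 + I*sqrt(35))/490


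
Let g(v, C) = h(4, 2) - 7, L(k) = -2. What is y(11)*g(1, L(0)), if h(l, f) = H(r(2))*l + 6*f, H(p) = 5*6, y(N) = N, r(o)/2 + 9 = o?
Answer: 1375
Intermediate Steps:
r(o) = -18 + 2*o
H(p) = 30
h(l, f) = 6*f + 30*l (h(l, f) = 30*l + 6*f = 6*f + 30*l)
g(v, C) = 125 (g(v, C) = (6*2 + 30*4) - 7 = (12 + 120) - 7 = 132 - 7 = 125)
y(11)*g(1, L(0)) = 11*125 = 1375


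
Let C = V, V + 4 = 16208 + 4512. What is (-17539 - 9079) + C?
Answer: -5902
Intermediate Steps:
V = 20716 (V = -4 + (16208 + 4512) = -4 + 20720 = 20716)
C = 20716
(-17539 - 9079) + C = (-17539 - 9079) + 20716 = -26618 + 20716 = -5902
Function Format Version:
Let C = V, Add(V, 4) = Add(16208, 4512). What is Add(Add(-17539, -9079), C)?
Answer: -5902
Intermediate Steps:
V = 20716 (V = Add(-4, Add(16208, 4512)) = Add(-4, 20720) = 20716)
C = 20716
Add(Add(-17539, -9079), C) = Add(Add(-17539, -9079), 20716) = Add(-26618, 20716) = -5902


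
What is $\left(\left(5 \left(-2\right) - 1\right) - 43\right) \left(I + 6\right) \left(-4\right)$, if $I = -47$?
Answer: $-8856$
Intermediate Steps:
$\left(\left(5 \left(-2\right) - 1\right) - 43\right) \left(I + 6\right) \left(-4\right) = \left(\left(5 \left(-2\right) - 1\right) - 43\right) \left(-47 + 6\right) \left(-4\right) = \left(\left(-10 - 1\right) - 43\right) \left(-41\right) \left(-4\right) = \left(-11 - 43\right) \left(-41\right) \left(-4\right) = \left(-54\right) \left(-41\right) \left(-4\right) = 2214 \left(-4\right) = -8856$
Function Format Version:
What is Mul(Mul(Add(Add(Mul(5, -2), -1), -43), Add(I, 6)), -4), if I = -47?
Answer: -8856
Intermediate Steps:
Mul(Mul(Add(Add(Mul(5, -2), -1), -43), Add(I, 6)), -4) = Mul(Mul(Add(Add(Mul(5, -2), -1), -43), Add(-47, 6)), -4) = Mul(Mul(Add(Add(-10, -1), -43), -41), -4) = Mul(Mul(Add(-11, -43), -41), -4) = Mul(Mul(-54, -41), -4) = Mul(2214, -4) = -8856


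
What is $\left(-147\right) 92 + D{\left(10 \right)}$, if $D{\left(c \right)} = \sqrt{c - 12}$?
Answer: $-13524 + i \sqrt{2} \approx -13524.0 + 1.4142 i$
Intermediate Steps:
$D{\left(c \right)} = \sqrt{-12 + c}$
$\left(-147\right) 92 + D{\left(10 \right)} = \left(-147\right) 92 + \sqrt{-12 + 10} = -13524 + \sqrt{-2} = -13524 + i \sqrt{2}$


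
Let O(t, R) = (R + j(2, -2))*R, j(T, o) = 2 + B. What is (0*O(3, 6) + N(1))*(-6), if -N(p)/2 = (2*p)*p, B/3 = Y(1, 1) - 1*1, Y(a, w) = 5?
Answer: 24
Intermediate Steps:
B = 12 (B = 3*(5 - 1*1) = 3*(5 - 1) = 3*4 = 12)
N(p) = -4*p**2 (N(p) = -2*2*p*p = -4*p**2)
j(T, o) = 14 (j(T, o) = 2 + 12 = 14)
O(t, R) = R*(14 + R) (O(t, R) = (R + 14)*R = (14 + R)*R = R*(14 + R))
(0*O(3, 6) + N(1))*(-6) = (0*(6*(14 + 6)) - 4*1**2)*(-6) = (0*(6*20) - 4*1)*(-6) = (0*120 - 4)*(-6) = (0 - 4)*(-6) = -4*(-6) = 24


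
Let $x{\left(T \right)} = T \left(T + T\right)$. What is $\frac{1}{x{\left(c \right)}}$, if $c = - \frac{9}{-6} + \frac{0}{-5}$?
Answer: $\frac{2}{9} \approx 0.22222$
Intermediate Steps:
$c = \frac{3}{2}$ ($c = \left(-9\right) \left(- \frac{1}{6}\right) + 0 \left(- \frac{1}{5}\right) = \frac{3}{2} + 0 = \frac{3}{2} \approx 1.5$)
$x{\left(T \right)} = 2 T^{2}$ ($x{\left(T \right)} = T 2 T = 2 T^{2}$)
$\frac{1}{x{\left(c \right)}} = \frac{1}{2 \left(\frac{3}{2}\right)^{2}} = \frac{1}{2 \cdot \frac{9}{4}} = \frac{1}{\frac{9}{2}} = \frac{2}{9}$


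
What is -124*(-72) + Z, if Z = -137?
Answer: 8791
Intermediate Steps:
-124*(-72) + Z = -124*(-72) - 137 = 8928 - 137 = 8791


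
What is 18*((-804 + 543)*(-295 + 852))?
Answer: -2616786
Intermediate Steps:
18*((-804 + 543)*(-295 + 852)) = 18*(-261*557) = 18*(-145377) = -2616786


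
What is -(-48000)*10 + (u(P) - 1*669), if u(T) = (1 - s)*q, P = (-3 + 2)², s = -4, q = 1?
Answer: 479336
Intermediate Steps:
P = 1 (P = (-1)² = 1)
u(T) = 5 (u(T) = (1 - 1*(-4))*1 = (1 + 4)*1 = 5*1 = 5)
-(-48000)*10 + (u(P) - 1*669) = -(-48000)*10 + (5 - 1*669) = -800*(-600) + (5 - 669) = 480000 - 664 = 479336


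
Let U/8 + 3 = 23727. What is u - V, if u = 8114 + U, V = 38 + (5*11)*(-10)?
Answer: 198418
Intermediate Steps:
U = 189792 (U = -24 + 8*23727 = -24 + 189816 = 189792)
V = -512 (V = 38 + 55*(-10) = 38 - 550 = -512)
u = 197906 (u = 8114 + 189792 = 197906)
u - V = 197906 - 1*(-512) = 197906 + 512 = 198418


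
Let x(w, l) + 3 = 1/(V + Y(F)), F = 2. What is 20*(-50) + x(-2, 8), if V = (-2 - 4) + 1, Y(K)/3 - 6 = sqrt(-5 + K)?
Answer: 3*(-1003*sqrt(3) + 4346*I)/(-13*I + 3*sqrt(3)) ≈ -1002.9 - 0.026511*I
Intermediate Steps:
Y(K) = 18 + 3*sqrt(-5 + K)
V = -5 (V = -6 + 1 = -5)
x(w, l) = -3 + 1/(13 + 3*I*sqrt(3)) (x(w, l) = -3 + 1/(-5 + (18 + 3*sqrt(-5 + 2))) = -3 + 1/(-5 + (18 + 3*sqrt(-3))) = -3 + 1/(-5 + (18 + 3*(I*sqrt(3)))) = -3 + 1/(-5 + (18 + 3*I*sqrt(3))) = -3 + 1/(13 + 3*I*sqrt(3)))
20*(-50) + x(-2, 8) = 20*(-50) + (-9*sqrt(3) + 38*I)/(-13*I + 3*sqrt(3)) = -1000 + (-9*sqrt(3) + 38*I)/(-13*I + 3*sqrt(3))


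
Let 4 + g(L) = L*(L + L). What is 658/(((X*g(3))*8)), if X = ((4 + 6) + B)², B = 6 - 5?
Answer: 47/968 ≈ 0.048554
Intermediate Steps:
B = 1
X = 121 (X = ((4 + 6) + 1)² = (10 + 1)² = 11² = 121)
g(L) = -4 + 2*L² (g(L) = -4 + L*(L + L) = -4 + L*(2*L) = -4 + 2*L²)
658/(((X*g(3))*8)) = 658/(((121*(-4 + 2*3²))*8)) = 658/(((121*(-4 + 2*9))*8)) = 658/(((121*(-4 + 18))*8)) = 658/(((121*14)*8)) = 658/((1694*8)) = 658/13552 = 658*(1/13552) = 47/968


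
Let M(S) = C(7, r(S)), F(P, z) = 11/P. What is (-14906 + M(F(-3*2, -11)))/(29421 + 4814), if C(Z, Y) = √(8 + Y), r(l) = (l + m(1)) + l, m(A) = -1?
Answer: -14906/34235 + √30/102705 ≈ -0.43535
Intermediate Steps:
r(l) = -1 + 2*l (r(l) = (l - 1) + l = (-1 + l) + l = -1 + 2*l)
M(S) = √(7 + 2*S) (M(S) = √(8 + (-1 + 2*S)) = √(7 + 2*S))
(-14906 + M(F(-3*2, -11)))/(29421 + 4814) = (-14906 + √(7 + 2*(11/((-3*2)))))/(29421 + 4814) = (-14906 + √(7 + 2*(11/(-6))))/34235 = (-14906 + √(7 + 2*(11*(-⅙))))*(1/34235) = (-14906 + √(7 + 2*(-11/6)))*(1/34235) = (-14906 + √(7 - 11/3))*(1/34235) = (-14906 + √(10/3))*(1/34235) = (-14906 + √30/3)*(1/34235) = -14906/34235 + √30/102705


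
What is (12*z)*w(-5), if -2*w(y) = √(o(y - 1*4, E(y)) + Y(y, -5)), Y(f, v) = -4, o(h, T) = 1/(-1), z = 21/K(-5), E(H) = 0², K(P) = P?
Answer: 126*I*√5/5 ≈ 56.349*I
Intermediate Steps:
E(H) = 0
z = -21/5 (z = 21/(-5) = 21*(-⅕) = -21/5 ≈ -4.2000)
o(h, T) = -1
w(y) = -I*√5/2 (w(y) = -√(-1 - 4)/2 = -I*√5/2)
(12*z)*w(-5) = (12*(-21/5))*(-I*√5/2) = -(-126)*I*√5/5 = 126*I*√5/5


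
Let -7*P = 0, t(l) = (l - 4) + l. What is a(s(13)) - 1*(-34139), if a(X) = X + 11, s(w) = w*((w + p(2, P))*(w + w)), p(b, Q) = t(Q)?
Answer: 37192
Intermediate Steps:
t(l) = -4 + 2*l (t(l) = (-4 + l) + l = -4 + 2*l)
P = 0 (P = -1/7*0 = 0)
p(b, Q) = -4 + 2*Q
s(w) = 2*w**2*(-4 + w) (s(w) = w*((w + (-4 + 2*0))*(w + w)) = w*((w + (-4 + 0))*(2*w)) = w*((w - 4)*(2*w)) = w*((-4 + w)*(2*w)) = w*(2*w*(-4 + w)) = 2*w**2*(-4 + w))
a(X) = 11 + X
a(s(13)) - 1*(-34139) = (11 + 2*13**2*(-4 + 13)) - 1*(-34139) = (11 + 2*169*9) + 34139 = (11 + 3042) + 34139 = 3053 + 34139 = 37192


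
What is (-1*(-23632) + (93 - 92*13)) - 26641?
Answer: -4112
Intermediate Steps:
(-1*(-23632) + (93 - 92*13)) - 26641 = (23632 + (93 - 1196)) - 26641 = (23632 - 1103) - 26641 = 22529 - 26641 = -4112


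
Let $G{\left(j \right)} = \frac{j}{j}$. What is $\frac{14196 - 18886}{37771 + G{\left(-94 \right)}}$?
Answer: $- \frac{335}{2698} \approx -0.12417$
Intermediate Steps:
$G{\left(j \right)} = 1$
$\frac{14196 - 18886}{37771 + G{\left(-94 \right)}} = \frac{14196 - 18886}{37771 + 1} = - \frac{4690}{37772} = \left(-4690\right) \frac{1}{37772} = - \frac{335}{2698}$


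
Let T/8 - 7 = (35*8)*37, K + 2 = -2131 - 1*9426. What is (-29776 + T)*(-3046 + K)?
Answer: -776401800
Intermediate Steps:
K = -11559 (K = -2 + (-2131 - 1*9426) = -2 + (-2131 - 9426) = -2 - 11557 = -11559)
T = 82936 (T = 56 + 8*((35*8)*37) = 56 + 8*(280*37) = 56 + 8*10360 = 56 + 82880 = 82936)
(-29776 + T)*(-3046 + K) = (-29776 + 82936)*(-3046 - 11559) = 53160*(-14605) = -776401800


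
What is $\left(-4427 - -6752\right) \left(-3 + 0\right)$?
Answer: $-6975$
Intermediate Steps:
$\left(-4427 - -6752\right) \left(-3 + 0\right) = \left(-4427 + 6752\right) \left(-3\right) = 2325 \left(-3\right) = -6975$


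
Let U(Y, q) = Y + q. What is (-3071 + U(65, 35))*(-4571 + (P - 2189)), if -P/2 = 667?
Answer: 24047274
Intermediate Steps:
P = -1334 (P = -2*667 = -1334)
(-3071 + U(65, 35))*(-4571 + (P - 2189)) = (-3071 + (65 + 35))*(-4571 + (-1334 - 2189)) = (-3071 + 100)*(-4571 - 3523) = -2971*(-8094) = 24047274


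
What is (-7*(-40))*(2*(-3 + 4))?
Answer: 560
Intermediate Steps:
(-7*(-40))*(2*(-3 + 4)) = 280*(2*1) = 280*2 = 560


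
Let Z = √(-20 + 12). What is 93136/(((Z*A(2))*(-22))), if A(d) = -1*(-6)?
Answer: 5821*I*√2/33 ≈ 249.46*I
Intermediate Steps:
A(d) = 6
Z = 2*I*√2 (Z = √(-8) = 2*I*√2 ≈ 2.8284*I)
93136/(((Z*A(2))*(-22))) = 93136/((((2*I*√2)*6)*(-22))) = 93136/(((12*I*√2)*(-22))) = 93136/((-264*I*√2)) = 93136*(I*√2/528) = 5821*I*√2/33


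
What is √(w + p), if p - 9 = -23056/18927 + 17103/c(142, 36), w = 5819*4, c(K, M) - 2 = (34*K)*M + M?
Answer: 5*√1120381187069421358014/1096794414 ≈ 152.59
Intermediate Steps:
c(K, M) = 2 + M + 34*K*M (c(K, M) = 2 + ((34*K)*M + M) = 2 + (34*K*M + M) = 2 + (M + 34*K*M) = 2 + M + 34*K*M)
w = 23276
p = 25928964283/3290383242 (p = 9 + (-23056/18927 + 17103/(2 + 36 + 34*142*36)) = 9 + (-23056*1/18927 + 17103/(2 + 36 + 173808)) = 9 + (-23056/18927 + 17103/173846) = 9 - 3684484895/3290383242 = 25928964283/3290383242 ≈ 7.8802)
√(w + p) = √(23276 + 25928964283/3290383242) = √(76612889305075/3290383242) = 5*√1120381187069421358014/1096794414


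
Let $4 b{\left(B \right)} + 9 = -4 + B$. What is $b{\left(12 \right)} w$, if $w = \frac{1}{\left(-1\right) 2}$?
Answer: $\frac{1}{8} \approx 0.125$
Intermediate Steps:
$b{\left(B \right)} = - \frac{13}{4} + \frac{B}{4}$ ($b{\left(B \right)} = - \frac{9}{4} + \frac{-4 + B}{4} = - \frac{9}{4} + \left(-1 + \frac{B}{4}\right) = - \frac{13}{4} + \frac{B}{4}$)
$w = - \frac{1}{2}$ ($w = \frac{1}{-2} = - \frac{1}{2} \approx -0.5$)
$b{\left(12 \right)} w = \left(- \frac{13}{4} + \frac{1}{4} \cdot 12\right) \left(- \frac{1}{2}\right) = \left(- \frac{13}{4} + 3\right) \left(- \frac{1}{2}\right) = \left(- \frac{1}{4}\right) \left(- \frac{1}{2}\right) = \frac{1}{8}$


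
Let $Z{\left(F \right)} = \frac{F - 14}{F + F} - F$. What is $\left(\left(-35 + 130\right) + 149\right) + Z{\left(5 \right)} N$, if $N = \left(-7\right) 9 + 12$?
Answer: $\frac{5449}{10} \approx 544.9$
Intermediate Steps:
$N = -51$ ($N = -63 + 12 = -51$)
$Z{\left(F \right)} = - F + \frac{-14 + F}{2 F}$ ($Z{\left(F \right)} = \frac{-14 + F}{2 F} - F = - F + \frac{-14 + F}{2 F}$)
$\left(\left(-35 + 130\right) + 149\right) + Z{\left(5 \right)} N = \left(\left(-35 + 130\right) + 149\right) + \left(\frac{1}{2} - 5 - \frac{7}{5}\right) \left(-51\right) = \left(95 + 149\right) + \left(\frac{1}{2} - 5 - \frac{7}{5}\right) \left(-51\right) = 244 + \left(\frac{1}{2} - 5 - \frac{7}{5}\right) \left(-51\right) = 244 - - \frac{3009}{10} = 244 + \frac{3009}{10} = \frac{5449}{10}$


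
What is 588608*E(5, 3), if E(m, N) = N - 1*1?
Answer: 1177216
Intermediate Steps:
E(m, N) = -1 + N (E(m, N) = N - 1 = -1 + N)
588608*E(5, 3) = 588608*(-1 + 3) = 588608*2 = 1177216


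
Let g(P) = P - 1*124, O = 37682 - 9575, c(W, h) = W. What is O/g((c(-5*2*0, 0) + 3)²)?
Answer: -28107/115 ≈ -244.41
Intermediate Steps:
O = 28107
g(P) = -124 + P (g(P) = P - 124 = -124 + P)
O/g((c(-5*2*0, 0) + 3)²) = 28107/(-124 + (-5*2*0 + 3)²) = 28107/(-124 + (-10*0 + 3)²) = 28107/(-124 + (0 + 3)²) = 28107/(-124 + 3²) = 28107/(-124 + 9) = 28107/(-115) = 28107*(-1/115) = -28107/115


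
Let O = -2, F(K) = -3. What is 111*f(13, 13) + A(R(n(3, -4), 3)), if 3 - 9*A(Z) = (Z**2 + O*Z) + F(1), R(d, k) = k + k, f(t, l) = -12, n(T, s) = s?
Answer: -1334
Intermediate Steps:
R(d, k) = 2*k
A(Z) = 2/3 - Z**2/9 + 2*Z/9 (A(Z) = 1/3 - ((Z**2 - 2*Z) - 3)/9 = 1/3 - (-3 + Z**2 - 2*Z)/9 = 1/3 + (1/3 - Z**2/9 + 2*Z/9) = 2/3 - Z**2/9 + 2*Z/9)
111*f(13, 13) + A(R(n(3, -4), 3)) = 111*(-12) + (2/3 - (2*3)**2/9 + 2*(2*3)/9) = -1332 + (2/3 - 1/9*6**2 + (2/9)*6) = -1332 + (2/3 - 1/9*36 + 4/3) = -1332 + (2/3 - 4 + 4/3) = -1332 - 2 = -1334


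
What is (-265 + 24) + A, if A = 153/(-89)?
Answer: -21602/89 ≈ -242.72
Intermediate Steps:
A = -153/89 (A = 153*(-1/89) = -153/89 ≈ -1.7191)
(-265 + 24) + A = (-265 + 24) - 153/89 = -241 - 153/89 = -21602/89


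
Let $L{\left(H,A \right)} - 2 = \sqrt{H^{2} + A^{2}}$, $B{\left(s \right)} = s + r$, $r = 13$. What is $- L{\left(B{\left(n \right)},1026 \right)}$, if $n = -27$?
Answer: $-2 - 2 \sqrt{263218} \approx -1028.1$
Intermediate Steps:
$B{\left(s \right)} = 13 + s$ ($B{\left(s \right)} = s + 13 = 13 + s$)
$L{\left(H,A \right)} = 2 + \sqrt{A^{2} + H^{2}}$ ($L{\left(H,A \right)} = 2 + \sqrt{H^{2} + A^{2}} = 2 + \sqrt{A^{2} + H^{2}}$)
$- L{\left(B{\left(n \right)},1026 \right)} = - (2 + \sqrt{1026^{2} + \left(13 - 27\right)^{2}}) = - (2 + \sqrt{1052676 + \left(-14\right)^{2}}) = - (2 + \sqrt{1052676 + 196}) = - (2 + \sqrt{1052872}) = - (2 + 2 \sqrt{263218}) = -2 - 2 \sqrt{263218}$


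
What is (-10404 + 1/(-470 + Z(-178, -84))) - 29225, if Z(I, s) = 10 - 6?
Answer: -18467115/466 ≈ -39629.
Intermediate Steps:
Z(I, s) = 4
(-10404 + 1/(-470 + Z(-178, -84))) - 29225 = (-10404 + 1/(-470 + 4)) - 29225 = (-10404 + 1/(-466)) - 29225 = (-10404 - 1/466) - 29225 = -4848265/466 - 29225 = -18467115/466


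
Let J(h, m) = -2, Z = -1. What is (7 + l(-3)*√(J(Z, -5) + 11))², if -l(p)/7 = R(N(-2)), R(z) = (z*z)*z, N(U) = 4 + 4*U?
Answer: 1825201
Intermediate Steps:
R(z) = z³ (R(z) = z²*z = z³)
l(p) = 448 (l(p) = -7*(4 + 4*(-2))³ = -7*(4 - 8)³ = -7*(-4)³ = -7*(-64) = 448)
(7 + l(-3)*√(J(Z, -5) + 11))² = (7 + 448*√(-2 + 11))² = (7 + 448*√9)² = (7 + 448*3)² = (7 + 1344)² = 1351² = 1825201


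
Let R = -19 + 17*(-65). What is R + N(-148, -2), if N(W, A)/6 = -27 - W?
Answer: -398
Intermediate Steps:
N(W, A) = -162 - 6*W (N(W, A) = 6*(-27 - W) = -162 - 6*W)
R = -1124 (R = -19 - 1105 = -1124)
R + N(-148, -2) = -1124 + (-162 - 6*(-148)) = -1124 + (-162 + 888) = -1124 + 726 = -398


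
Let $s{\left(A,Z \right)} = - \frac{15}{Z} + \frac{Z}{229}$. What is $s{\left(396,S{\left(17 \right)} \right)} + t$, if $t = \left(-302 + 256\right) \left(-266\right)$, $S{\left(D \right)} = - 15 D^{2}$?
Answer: $\frac{808538130}{66181} \approx 12217.0$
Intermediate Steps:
$s{\left(A,Z \right)} = - \frac{15}{Z} + \frac{Z}{229}$ ($s{\left(A,Z \right)} = - \frac{15}{Z} + Z \frac{1}{229} = - \frac{15}{Z} + \frac{Z}{229}$)
$t = 12236$ ($t = \left(-46\right) \left(-266\right) = 12236$)
$s{\left(396,S{\left(17 \right)} \right)} + t = \left(- \frac{15}{\left(-15\right) 17^{2}} + \frac{\left(-15\right) 17^{2}}{229}\right) + 12236 = \left(- \frac{15}{\left(-15\right) 289} + \frac{\left(-15\right) 289}{229}\right) + 12236 = \left(- \frac{15}{-4335} + \frac{1}{229} \left(-4335\right)\right) + 12236 = \left(\left(-15\right) \left(- \frac{1}{4335}\right) - \frac{4335}{229}\right) + 12236 = \left(\frac{1}{289} - \frac{4335}{229}\right) + 12236 = - \frac{1252586}{66181} + 12236 = \frac{808538130}{66181}$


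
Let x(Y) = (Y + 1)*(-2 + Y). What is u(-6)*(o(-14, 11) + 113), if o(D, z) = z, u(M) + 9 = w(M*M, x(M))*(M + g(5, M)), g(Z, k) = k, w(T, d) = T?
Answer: -54684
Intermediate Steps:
x(Y) = (1 + Y)*(-2 + Y)
u(M) = -9 + 2*M**3 (u(M) = -9 + (M*M)*(M + M) = -9 + M**2*(2*M) = -9 + 2*M**3)
u(-6)*(o(-14, 11) + 113) = (-9 + 2*(-6)**3)*(11 + 113) = (-9 + 2*(-216))*124 = (-9 - 432)*124 = -441*124 = -54684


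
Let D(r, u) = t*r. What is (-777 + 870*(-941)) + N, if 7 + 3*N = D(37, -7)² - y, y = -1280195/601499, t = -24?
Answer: -334794718667/601499 ≈ -5.5660e+5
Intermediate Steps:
D(r, u) = -24*r
y = -1280195/601499 (y = -1280195*1/601499 = -1280195/601499 ≈ -2.1283)
N = 158101832386/601499 (N = -7/3 + ((-24*37)² - 1*(-1280195/601499))/3 = -7/3 + ((-888)² + 1280195/601499)/3 = -7/3 + (788544 + 1280195/601499)/3 = -7/3 + (⅓)*(474309707651/601499) = -7/3 + 474309707651/1804497 = 158101832386/601499 ≈ 2.6285e+5)
(-777 + 870*(-941)) + N = (-777 + 870*(-941)) + 158101832386/601499 = (-777 - 818670) + 158101832386/601499 = -819447 + 158101832386/601499 = -334794718667/601499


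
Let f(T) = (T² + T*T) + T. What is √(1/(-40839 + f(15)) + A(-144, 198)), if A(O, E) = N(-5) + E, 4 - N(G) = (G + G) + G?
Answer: √39302550302/13458 ≈ 14.731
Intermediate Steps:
N(G) = 4 - 3*G (N(G) = 4 - ((G + G) + G) = 4 - (2*G + G) = 4 - 3*G)
A(O, E) = 19 + E (A(O, E) = (4 - 3*(-5)) + E = (4 + 15) + E = 19 + E)
f(T) = T + 2*T² (f(T) = (T² + T²) + T = 2*T² + T = T + 2*T²)
√(1/(-40839 + f(15)) + A(-144, 198)) = √(1/(-40839 + 15*(1 + 2*15)) + (19 + 198)) = √(1/(-40839 + 15*(1 + 30)) + 217) = √(1/(-40839 + 15*31) + 217) = √(1/(-40839 + 465) + 217) = √(1/(-40374) + 217) = √(-1/40374 + 217) = √(8761157/40374) = √39302550302/13458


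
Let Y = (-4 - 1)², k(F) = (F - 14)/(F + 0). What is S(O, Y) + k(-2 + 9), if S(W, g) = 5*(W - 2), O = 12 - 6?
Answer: 19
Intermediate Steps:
k(F) = (-14 + F)/F
O = 6
Y = 25 (Y = (-5)² = 25)
S(W, g) = -10 + 5*W (S(W, g) = 5*(-2 + W) = -10 + 5*W)
S(O, Y) + k(-2 + 9) = (-10 + 5*6) + (-14 + (-2 + 9))/(-2 + 9) = (-10 + 30) + (-14 + 7)/7 = 20 + (⅐)*(-7) = 20 - 1 = 19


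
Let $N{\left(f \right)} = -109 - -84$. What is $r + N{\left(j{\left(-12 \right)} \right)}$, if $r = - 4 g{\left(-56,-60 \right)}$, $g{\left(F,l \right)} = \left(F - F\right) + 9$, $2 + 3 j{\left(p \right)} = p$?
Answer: $-61$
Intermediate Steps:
$j{\left(p \right)} = - \frac{2}{3} + \frac{p}{3}$
$N{\left(f \right)} = -25$ ($N{\left(f \right)} = -109 + 84 = -25$)
$g{\left(F,l \right)} = 9$ ($g{\left(F,l \right)} = 0 + 9 = 9$)
$r = -36$ ($r = \left(-4\right) 9 = -36$)
$r + N{\left(j{\left(-12 \right)} \right)} = -36 - 25 = -61$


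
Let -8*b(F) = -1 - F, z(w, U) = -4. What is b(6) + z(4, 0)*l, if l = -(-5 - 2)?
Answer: -217/8 ≈ -27.125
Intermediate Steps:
b(F) = ⅛ + F/8 (b(F) = -(-1 - F)/8 = ⅛ + F/8)
l = 7 (l = -1*(-7) = 7)
b(6) + z(4, 0)*l = (⅛ + (⅛)*6) - 4*7 = (⅛ + ¾) - 28 = 7/8 - 28 = -217/8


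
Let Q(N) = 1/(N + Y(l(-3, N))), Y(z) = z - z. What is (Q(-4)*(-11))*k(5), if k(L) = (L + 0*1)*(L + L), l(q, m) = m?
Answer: 275/2 ≈ 137.50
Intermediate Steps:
Y(z) = 0
Q(N) = 1/N (Q(N) = 1/(N + 0) = 1/N)
k(L) = 2*L**2 (k(L) = (L + 0)*(2*L) = L*(2*L) = 2*L**2)
(Q(-4)*(-11))*k(5) = (-11/(-4))*(2*5**2) = (-1/4*(-11))*(2*25) = (11/4)*50 = 275/2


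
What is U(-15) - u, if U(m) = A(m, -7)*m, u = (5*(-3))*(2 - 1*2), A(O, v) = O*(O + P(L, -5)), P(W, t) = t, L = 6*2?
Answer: -4500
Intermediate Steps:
L = 12
A(O, v) = O*(-5 + O) (A(O, v) = O*(O - 5) = O*(-5 + O))
u = 0 (u = -15*(2 - 2) = -15*0 = 0)
U(m) = m²*(-5 + m) (U(m) = (m*(-5 + m))*m = m²*(-5 + m))
U(-15) - u = (-15)²*(-5 - 15) - 1*0 = 225*(-20) + 0 = -4500 + 0 = -4500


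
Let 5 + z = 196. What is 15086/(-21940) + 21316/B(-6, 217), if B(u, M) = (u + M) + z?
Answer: 115402117/2204970 ≈ 52.337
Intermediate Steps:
z = 191 (z = -5 + 196 = 191)
B(u, M) = 191 + M + u (B(u, M) = (u + M) + 191 = (M + u) + 191 = 191 + M + u)
15086/(-21940) + 21316/B(-6, 217) = 15086/(-21940) + 21316/(191 + 217 - 6) = 15086*(-1/21940) + 21316/402 = -7543/10970 + 21316*(1/402) = -7543/10970 + 10658/201 = 115402117/2204970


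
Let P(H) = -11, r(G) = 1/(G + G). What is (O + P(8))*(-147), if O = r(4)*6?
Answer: 6027/4 ≈ 1506.8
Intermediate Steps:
r(G) = 1/(2*G)
O = 3/4 (O = ((1/2)/4)*6 = ((1/2)*(1/4))*6 = (1/8)*6 = 3/4 ≈ 0.75000)
(O + P(8))*(-147) = (3/4 - 11)*(-147) = -41/4*(-147) = 6027/4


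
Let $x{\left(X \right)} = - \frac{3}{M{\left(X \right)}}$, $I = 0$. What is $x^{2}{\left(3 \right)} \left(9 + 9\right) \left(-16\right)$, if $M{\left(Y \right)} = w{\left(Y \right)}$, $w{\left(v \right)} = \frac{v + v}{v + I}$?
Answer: $-648$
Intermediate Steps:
$w{\left(v \right)} = 2$ ($w{\left(v \right)} = \frac{v + v}{v + 0} = \frac{2 v}{v} = 2$)
$M{\left(Y \right)} = 2$
$x{\left(X \right)} = - \frac{3}{2}$
$x^{2}{\left(3 \right)} \left(9 + 9\right) \left(-16\right) = \left(- \frac{3}{2}\right)^{2} \left(9 + 9\right) \left(-16\right) = \frac{9}{4} \cdot 18 \left(-16\right) = \frac{81}{2} \left(-16\right) = -648$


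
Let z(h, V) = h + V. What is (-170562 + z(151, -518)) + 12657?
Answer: -158272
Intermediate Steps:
z(h, V) = V + h
(-170562 + z(151, -518)) + 12657 = (-170562 + (-518 + 151)) + 12657 = (-170562 - 367) + 12657 = -170929 + 12657 = -158272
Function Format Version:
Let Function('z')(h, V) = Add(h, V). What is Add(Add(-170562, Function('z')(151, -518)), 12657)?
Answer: -158272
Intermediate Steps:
Function('z')(h, V) = Add(V, h)
Add(Add(-170562, Function('z')(151, -518)), 12657) = Add(Add(-170562, Add(-518, 151)), 12657) = Add(Add(-170562, -367), 12657) = Add(-170929, 12657) = -158272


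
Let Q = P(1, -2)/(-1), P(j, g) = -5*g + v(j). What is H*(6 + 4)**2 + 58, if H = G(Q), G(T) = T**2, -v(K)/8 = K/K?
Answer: 458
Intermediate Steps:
v(K) = -8 (v(K) = -8*K/K = -8*1 = -8)
P(j, g) = -8 - 5*g (P(j, g) = -5*g - 8 = -8 - 5*g)
Q = -2 (Q = (-8 - 5*(-2))/(-1) = (-8 + 10)*(-1) = 2*(-1) = -2)
H = 4 (H = (-2)**2 = 4)
H*(6 + 4)**2 + 58 = 4*(6 + 4)**2 + 58 = 4*10**2 + 58 = 4*100 + 58 = 400 + 58 = 458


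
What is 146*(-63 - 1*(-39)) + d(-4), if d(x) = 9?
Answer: -3495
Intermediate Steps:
146*(-63 - 1*(-39)) + d(-4) = 146*(-63 - 1*(-39)) + 9 = 146*(-63 + 39) + 9 = 146*(-24) + 9 = -3504 + 9 = -3495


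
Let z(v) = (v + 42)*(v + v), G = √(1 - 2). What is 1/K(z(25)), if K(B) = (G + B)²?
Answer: (3350 + I)⁻² ≈ 8.9107e-8 - 5.32e-11*I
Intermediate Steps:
G = I (G = √(-1) = I ≈ 1.0*I)
z(v) = 2*v*(42 + v) (z(v) = (42 + v)*(2*v) = 2*v*(42 + v))
K(B) = (I + B)²
1/K(z(25)) = 1/((I + 2*25*(42 + 25))²) = 1/((I + 2*25*67)²) = 1/((I + 3350)²) = 1/((3350 + I)²) = (3350 + I)⁻²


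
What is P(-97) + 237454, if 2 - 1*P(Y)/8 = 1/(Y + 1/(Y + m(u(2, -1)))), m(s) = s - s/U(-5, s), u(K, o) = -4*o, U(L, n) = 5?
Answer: 5402206906/22749 ≈ 2.3747e+5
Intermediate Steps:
m(s) = 4*s/5 (m(s) = s - s/5 = 4*s/5)
P(Y) = 16 - 8/(Y + 1/(16/5 + Y)) (P(Y) = 16 - 8/(Y + 1/(Y + 4*(-4*(-1))/5)) = 16 - 8/(Y + 1/(Y + (⅘)*4)) = 16 - 8/(Y + 1/(Y + 16/5)) = 16 - 8/(Y + 1/(16/5 + Y)))
P(-97) + 237454 = 8*(-6 + 10*(-97)² + 27*(-97))/(5 + 5*(-97)² + 16*(-97)) + 237454 = 8*(-6 + 10*9409 - 2619)/(5 + 5*9409 - 1552) + 237454 = 8*(-6 + 94090 - 2619)/(5 + 47045 - 1552) + 237454 = 8*91465/45498 + 237454 = 8*(1/45498)*91465 + 237454 = 365860/22749 + 237454 = 5402206906/22749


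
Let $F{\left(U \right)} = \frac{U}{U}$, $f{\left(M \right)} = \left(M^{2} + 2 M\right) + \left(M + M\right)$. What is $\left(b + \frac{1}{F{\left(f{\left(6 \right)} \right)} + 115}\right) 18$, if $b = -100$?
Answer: $- \frac{104391}{58} \approx -1799.8$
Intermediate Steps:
$f{\left(M \right)} = M^{2} + 4 M$ ($f{\left(M \right)} = \left(M^{2} + 2 M\right) + 2 M = M^{2} + 4 M$)
$F{\left(U \right)} = 1$
$\left(b + \frac{1}{F{\left(f{\left(6 \right)} \right)} + 115}\right) 18 = \left(-100 + \frac{1}{1 + 115}\right) 18 = \left(-100 + \frac{1}{116}\right) 18 = \left(- \frac{11599}{116}\right) 18 = - \frac{104391}{58}$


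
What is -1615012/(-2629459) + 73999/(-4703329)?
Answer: 1057336491201/1766744395573 ≈ 0.59847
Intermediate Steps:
-1615012/(-2629459) + 73999/(-4703329) = -1615012*(-1/2629459) + 73999*(-1/4703329) = 230716/375637 - 73999/4703329 = 1057336491201/1766744395573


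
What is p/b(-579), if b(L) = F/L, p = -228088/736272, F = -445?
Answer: -5502623/13651710 ≈ -0.40307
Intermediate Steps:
p = -28511/92034 (p = -228088*1/736272 = -28511/92034 ≈ -0.30979)
b(L) = -445/L
p/b(-579) = -28511/(92034*((-445/(-579)))) = -28511/(92034*((-445*(-1/579)))) = -28511/(92034*445/579) = -28511/92034*579/445 = -5502623/13651710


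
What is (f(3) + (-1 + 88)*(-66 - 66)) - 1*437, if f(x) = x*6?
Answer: -11903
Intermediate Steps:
f(x) = 6*x
(f(3) + (-1 + 88)*(-66 - 66)) - 1*437 = (6*3 + (-1 + 88)*(-66 - 66)) - 1*437 = (18 + 87*(-132)) - 437 = (18 - 11484) - 437 = -11466 - 437 = -11903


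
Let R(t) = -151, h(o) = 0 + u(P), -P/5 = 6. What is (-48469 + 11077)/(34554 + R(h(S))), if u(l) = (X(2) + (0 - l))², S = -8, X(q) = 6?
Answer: -37392/34403 ≈ -1.0869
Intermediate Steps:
P = -30 (P = -5*6 = -30)
u(l) = (6 - l)² (u(l) = (6 + (0 - l))² = (6 - l)²)
h(o) = 1296 (h(o) = 0 + (-6 - 30)² = 0 + (-36)² = 0 + 1296 = 1296)
(-48469 + 11077)/(34554 + R(h(S))) = (-48469 + 11077)/(34554 - 151) = -37392/34403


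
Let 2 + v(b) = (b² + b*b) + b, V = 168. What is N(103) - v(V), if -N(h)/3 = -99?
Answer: -56317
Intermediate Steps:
N(h) = 297 (N(h) = -3*(-99) = 297)
v(b) = -2 + b + 2*b² (v(b) = -2 + ((b² + b*b) + b) = -2 + ((b² + b²) + b) = -2 + (2*b² + b) = -2 + (b + 2*b²) = -2 + b + 2*b²)
N(103) - v(V) = 297 - (-2 + 168 + 2*168²) = 297 - (-2 + 168 + 2*28224) = 297 - (-2 + 168 + 56448) = 297 - 1*56614 = 297 - 56614 = -56317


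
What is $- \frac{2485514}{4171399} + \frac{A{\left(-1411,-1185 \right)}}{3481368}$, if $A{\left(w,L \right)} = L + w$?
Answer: $- \frac{196904951249}{330049431678} \approx -0.59659$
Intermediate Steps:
$- \frac{2485514}{4171399} + \frac{A{\left(-1411,-1185 \right)}}{3481368} = - \frac{2485514}{4171399} + \frac{-1185 - 1411}{3481368} = \left(-2485514\right) \frac{1}{4171399} - \frac{59}{79122} = - \frac{2485514}{4171399} - \frac{59}{79122} = - \frac{196904951249}{330049431678}$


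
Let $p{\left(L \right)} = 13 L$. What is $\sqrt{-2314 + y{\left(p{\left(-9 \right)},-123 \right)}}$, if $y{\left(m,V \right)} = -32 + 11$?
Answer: $i \sqrt{2335} \approx 48.322 i$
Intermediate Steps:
$y{\left(m,V \right)} = -21$
$\sqrt{-2314 + y{\left(p{\left(-9 \right)},-123 \right)}} = \sqrt{-2314 - 21} = \sqrt{-2335} = i \sqrt{2335}$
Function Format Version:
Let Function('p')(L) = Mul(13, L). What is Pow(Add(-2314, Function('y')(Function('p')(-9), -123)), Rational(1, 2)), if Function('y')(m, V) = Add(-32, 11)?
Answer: Mul(I, Pow(2335, Rational(1, 2))) ≈ Mul(48.322, I)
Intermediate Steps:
Function('y')(m, V) = -21
Pow(Add(-2314, Function('y')(Function('p')(-9), -123)), Rational(1, 2)) = Pow(Add(-2314, -21), Rational(1, 2)) = Pow(-2335, Rational(1, 2)) = Mul(I, Pow(2335, Rational(1, 2)))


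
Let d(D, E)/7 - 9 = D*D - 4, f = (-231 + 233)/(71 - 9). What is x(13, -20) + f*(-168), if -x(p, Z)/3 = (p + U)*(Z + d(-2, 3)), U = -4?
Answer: -36159/31 ≈ -1166.4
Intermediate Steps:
f = 1/31 (f = 2/62 = 2*(1/62) = 1/31 ≈ 0.032258)
d(D, E) = 35 + 7*D² (d(D, E) = 63 + 7*(D*D - 4) = 63 + 7*(D² - 4) = 63 + 7*(-4 + D²) = 63 + (-28 + 7*D²) = 35 + 7*D²)
x(p, Z) = -3*(-4 + p)*(63 + Z) (x(p, Z) = -3*(p - 4)*(Z + (35 + 7*(-2)²)) = -3*(-4 + p)*(Z + (35 + 7*4)) = -3*(-4 + p)*(Z + (35 + 28)) = -3*(-4 + p)*(Z + 63) = -3*(-4 + p)*(63 + Z))
x(13, -20) + f*(-168) = (756 - 189*13 + 12*(-20) - 3*(-20)*13) + (1/31)*(-168) = (756 - 2457 - 240 + 780) - 168/31 = -1161 - 168/31 = -36159/31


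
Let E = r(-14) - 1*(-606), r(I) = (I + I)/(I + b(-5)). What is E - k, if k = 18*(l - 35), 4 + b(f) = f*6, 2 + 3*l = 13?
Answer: 14047/12 ≈ 1170.6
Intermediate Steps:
l = 11/3 (l = -⅔ + (⅓)*13 = -⅔ + 13/3 = 11/3 ≈ 3.6667)
b(f) = -4 + 6*f (b(f) = -4 + f*6 = -4 + 6*f)
r(I) = 2*I/(-34 + I) (r(I) = (I + I)/(I + (-4 + 6*(-5))) = (2*I)/(I + (-4 - 30)) = (2*I)/(I - 34) = (2*I)/(-34 + I) = 2*I/(-34 + I))
E = 7279/12 (E = 2*(-14)/(-34 - 14) - 1*(-606) = 2*(-14)/(-48) + 606 = 2*(-14)*(-1/48) + 606 = 7/12 + 606 = 7279/12 ≈ 606.58)
k = -564 (k = 18*(11/3 - 35) = 18*(-94/3) = -564)
E - k = 7279/12 - 1*(-564) = 7279/12 + 564 = 14047/12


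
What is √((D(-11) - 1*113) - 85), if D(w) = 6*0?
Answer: 3*I*√22 ≈ 14.071*I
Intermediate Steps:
D(w) = 0
√((D(-11) - 1*113) - 85) = √((0 - 1*113) - 85) = √((0 - 113) - 85) = √(-113 - 85) = √(-198) = 3*I*√22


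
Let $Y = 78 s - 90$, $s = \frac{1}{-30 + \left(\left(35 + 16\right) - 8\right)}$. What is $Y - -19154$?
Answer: $19070$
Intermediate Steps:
$s = \frac{1}{13}$ ($s = \frac{1}{-30 + \left(51 - 8\right)} = \frac{1}{-30 + 43} = \frac{1}{13} \approx 0.076923$)
$Y = -84$ ($Y = 78 \cdot \frac{1}{13} - 90 = 6 - 90 = -84$)
$Y - -19154 = -84 - -19154 = -84 + 19154 = 19070$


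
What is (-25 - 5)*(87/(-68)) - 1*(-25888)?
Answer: 881497/34 ≈ 25926.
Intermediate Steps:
(-25 - 5)*(87/(-68)) - 1*(-25888) = -2610*(-1)/68 + 25888 = -30*(-87/68) + 25888 = 1305/34 + 25888 = 881497/34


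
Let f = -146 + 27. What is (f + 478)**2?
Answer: 128881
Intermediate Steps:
f = -119
(f + 478)**2 = (-119 + 478)**2 = 359**2 = 128881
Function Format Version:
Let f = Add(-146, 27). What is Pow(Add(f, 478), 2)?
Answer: 128881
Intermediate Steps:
f = -119
Pow(Add(f, 478), 2) = Pow(Add(-119, 478), 2) = Pow(359, 2) = 128881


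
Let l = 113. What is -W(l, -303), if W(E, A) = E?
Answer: -113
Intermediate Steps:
-W(l, -303) = -1*113 = -113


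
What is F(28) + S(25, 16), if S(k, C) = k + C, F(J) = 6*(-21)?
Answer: -85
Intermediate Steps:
F(J) = -126
S(k, C) = C + k
F(28) + S(25, 16) = -126 + (16 + 25) = -126 + 41 = -85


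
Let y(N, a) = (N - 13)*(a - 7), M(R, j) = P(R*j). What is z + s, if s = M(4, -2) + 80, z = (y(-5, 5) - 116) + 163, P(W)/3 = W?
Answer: 139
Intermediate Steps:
P(W) = 3*W
M(R, j) = 3*R*j (M(R, j) = 3*(R*j) = 3*R*j)
y(N, a) = (-13 + N)*(-7 + a)
z = 83 (z = ((91 - 13*5 - 7*(-5) - 5*5) - 116) + 163 = ((91 - 65 + 35 - 25) - 116) + 163 = (36 - 116) + 163 = -80 + 163 = 83)
s = 56 (s = 3*4*(-2) + 80 = -24 + 80 = 56)
z + s = 83 + 56 = 139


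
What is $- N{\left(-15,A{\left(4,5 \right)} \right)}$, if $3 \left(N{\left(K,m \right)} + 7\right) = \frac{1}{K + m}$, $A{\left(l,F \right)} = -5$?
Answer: $\frac{421}{60} \approx 7.0167$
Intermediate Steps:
$N{\left(K,m \right)} = -7 + \frac{1}{3 \left(K + m\right)}$
$- N{\left(-15,A{\left(4,5 \right)} \right)} = - \frac{\frac{1}{3} - -105 - -35}{-15 - 5} = - \frac{\frac{1}{3} + 105 + 35}{-20} = - \frac{\left(-1\right) 421}{20 \cdot 3} = \left(-1\right) \left(- \frac{421}{60}\right) = \frac{421}{60}$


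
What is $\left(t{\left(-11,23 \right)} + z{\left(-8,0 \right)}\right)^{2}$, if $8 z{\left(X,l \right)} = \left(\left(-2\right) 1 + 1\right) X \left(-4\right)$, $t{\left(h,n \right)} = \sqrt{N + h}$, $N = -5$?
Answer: $- 32 i \approx - 32.0 i$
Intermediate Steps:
$t{\left(h,n \right)} = \sqrt{-5 + h}$
$z{\left(X,l \right)} = \frac{X}{2}$ ($z{\left(X,l \right)} = \frac{\left(\left(-2\right) 1 + 1\right) X \left(-4\right)}{8} = \frac{\left(-2 + 1\right) X \left(-4\right)}{8} = \frac{- X \left(-4\right)}{8} = \frac{4 X}{8} = \frac{X}{2}$)
$\left(t{\left(-11,23 \right)} + z{\left(-8,0 \right)}\right)^{2} = \left(\sqrt{-5 - 11} + \frac{1}{2} \left(-8\right)\right)^{2} = \left(\sqrt{-16} - 4\right)^{2} = \left(4 i - 4\right)^{2} = \left(-4 + 4 i\right)^{2}$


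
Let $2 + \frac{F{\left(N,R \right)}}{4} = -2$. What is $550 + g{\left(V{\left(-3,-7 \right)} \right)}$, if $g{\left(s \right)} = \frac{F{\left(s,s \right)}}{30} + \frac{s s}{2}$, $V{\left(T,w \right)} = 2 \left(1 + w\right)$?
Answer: $\frac{9322}{15} \approx 621.47$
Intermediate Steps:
$F{\left(N,R \right)} = -16$ ($F{\left(N,R \right)} = -8 + 4 \left(-2\right) = -8 - 8 = -16$)
$V{\left(T,w \right)} = 2 + 2 w$
$g{\left(s \right)} = - \frac{8}{15} + \frac{s^{2}}{2}$ ($g{\left(s \right)} = - \frac{16}{30} + \frac{s s}{2} = \left(-16\right) \frac{1}{30} + s^{2} \cdot \frac{1}{2} = - \frac{8}{15} + \frac{s^{2}}{2}$)
$550 + g{\left(V{\left(-3,-7 \right)} \right)} = 550 - \left(\frac{8}{15} - \frac{\left(2 + 2 \left(-7\right)\right)^{2}}{2}\right) = 550 - \left(\frac{8}{15} - \frac{\left(2 - 14\right)^{2}}{2}\right) = 550 - \left(\frac{8}{15} - \frac{\left(-12\right)^{2}}{2}\right) = 550 + \left(- \frac{8}{15} + \frac{1}{2} \cdot 144\right) = 550 + \left(- \frac{8}{15} + 72\right) = 550 + \frac{1072}{15} = \frac{9322}{15}$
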